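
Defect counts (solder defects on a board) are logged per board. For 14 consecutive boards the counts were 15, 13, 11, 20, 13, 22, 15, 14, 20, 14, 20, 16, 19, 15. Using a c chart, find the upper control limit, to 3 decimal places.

28.294

c̄ = (15 + 13 + 11 + 20 + 13 + 22 + 15 + 14 + 20 + 14 + 20 + 16 + 19 + 15) / 14 = 227 / 14 = 16.2143
UCL = c̄ + 3√c̄ = 16.2143 + 3 × √16.2143 = 16.2143 + 3 × 4.0267 = 28.2944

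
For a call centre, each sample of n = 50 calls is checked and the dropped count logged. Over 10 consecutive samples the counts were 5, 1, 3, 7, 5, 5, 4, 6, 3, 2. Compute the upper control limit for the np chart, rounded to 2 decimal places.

p̄ = Σdᵢ / (k·n) = 41 / (10 × 50) = 0.08200
UCL = np̄ + 3·√(np̄(1−p̄)) = 4.1000 + 3 × √(4.1000×0.91800) = 4.1000 + 3 × 1.9401 = 9.9202

9.92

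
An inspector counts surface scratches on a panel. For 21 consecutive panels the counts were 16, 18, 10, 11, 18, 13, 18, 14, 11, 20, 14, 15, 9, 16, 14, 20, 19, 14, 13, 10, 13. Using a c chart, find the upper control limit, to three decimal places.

c̄ = (16 + 18 + 10 + 11 + 18 + 13 + 18 + 14 + 11 + 20 + 14 + 15 + 9 + 16 + 14 + 20 + 19 + 14 + 13 + 10 + 13) / 21 = 306 / 21 = 14.5714
UCL = c̄ + 3√c̄ = 14.5714 + 3 × √14.5714 = 14.5714 + 3 × 3.8173 = 26.0232

26.023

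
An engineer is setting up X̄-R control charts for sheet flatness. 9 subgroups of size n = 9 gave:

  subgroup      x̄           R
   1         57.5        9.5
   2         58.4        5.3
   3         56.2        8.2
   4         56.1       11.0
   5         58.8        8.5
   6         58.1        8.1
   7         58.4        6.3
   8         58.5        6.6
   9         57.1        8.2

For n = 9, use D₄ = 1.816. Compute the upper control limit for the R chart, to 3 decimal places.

14.467

R̄ = (9.5 + 5.3 + 8.2 + 11.0 + 8.5 + 8.1 + 6.3 + 6.6 + 8.2) / 9 = 71.7000 / 9 = 7.9667
UCL_R = D₄·R̄ = 1.816 × 7.9667 = 14.4675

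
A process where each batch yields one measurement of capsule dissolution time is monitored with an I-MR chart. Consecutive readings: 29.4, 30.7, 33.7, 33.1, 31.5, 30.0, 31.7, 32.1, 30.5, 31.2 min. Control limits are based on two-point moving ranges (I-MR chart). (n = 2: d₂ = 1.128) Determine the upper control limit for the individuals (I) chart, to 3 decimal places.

35.054

X̄ = (29.4 + 30.7 + 33.7 + 33.1 + 31.5 + 30.0 + 31.7 + 32.1 + 30.5 + 31.2) / 10 = 31.3900
Moving ranges: 1.3, 3.0, 0.6, 1.6, 1.5, 1.7, 0.4, 1.6, 0.7; M̄R̄ = 12.4000 / 9 = 1.3778
UCL = X̄ + 3·M̄R̄/d₂ = 31.3900 + 3 × 1.3778 / 1.128 = 35.0543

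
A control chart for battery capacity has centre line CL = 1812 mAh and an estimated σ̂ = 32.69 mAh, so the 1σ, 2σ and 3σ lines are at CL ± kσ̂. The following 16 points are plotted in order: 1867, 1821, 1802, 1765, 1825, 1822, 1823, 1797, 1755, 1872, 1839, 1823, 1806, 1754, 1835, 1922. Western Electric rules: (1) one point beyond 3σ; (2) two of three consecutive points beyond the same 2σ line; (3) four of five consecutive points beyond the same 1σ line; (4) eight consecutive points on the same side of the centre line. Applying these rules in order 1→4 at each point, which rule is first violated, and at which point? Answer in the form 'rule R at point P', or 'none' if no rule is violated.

rule 1 at point 16

Zone of each point (C = within 1σ̂, B = 1σ̂–2σ̂, A = 2σ̂–3σ̂, * = beyond 3σ̂; sign = side of CL): 1:+B, 2:+C, 3:-C, 4:-B, 5:+C, 6:+C, 7:+C, 8:-C, 9:-B, 10:+B, 11:+C, 12:+C, 13:-C, 14:-B, 15:+C, 16:+*
Rule 1 (one point beyond the 3σ limits) is satisfied at point 16.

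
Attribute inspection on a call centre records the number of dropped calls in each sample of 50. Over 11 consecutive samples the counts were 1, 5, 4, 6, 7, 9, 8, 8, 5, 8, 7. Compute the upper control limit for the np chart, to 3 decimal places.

p̄ = Σdᵢ / (k·n) = 68 / (11 × 50) = 0.12364
UCL = np̄ + 3·√(np̄(1−p̄)) = 6.1818 + 3 × √(6.1818×0.87636) = 6.1818 + 3 × 2.3276 = 13.1645

13.164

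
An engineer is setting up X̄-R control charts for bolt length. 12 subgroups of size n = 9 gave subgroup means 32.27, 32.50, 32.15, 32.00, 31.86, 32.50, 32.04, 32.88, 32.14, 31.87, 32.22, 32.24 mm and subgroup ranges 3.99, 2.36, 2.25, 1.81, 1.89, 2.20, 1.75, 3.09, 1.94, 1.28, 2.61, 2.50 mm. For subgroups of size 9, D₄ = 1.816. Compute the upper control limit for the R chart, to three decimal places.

R̄ = (3.99 + 2.36 + 2.25 + 1.81 + 1.89 + 2.20 + 1.75 + 3.09 + 1.94 + 1.28 + 2.61 + 2.50) / 12 = 27.6700 / 12 = 2.3058
UCL_R = D₄·R̄ = 1.816 × 2.3058 = 4.1874

4.187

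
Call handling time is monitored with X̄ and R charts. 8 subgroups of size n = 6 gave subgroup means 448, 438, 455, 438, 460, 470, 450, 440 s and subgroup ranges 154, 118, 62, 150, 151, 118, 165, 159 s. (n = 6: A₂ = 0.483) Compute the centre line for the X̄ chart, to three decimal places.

X̄̄ = (448 + 438 + 455 + 438 + 460 + 470 + 450 + 440) / 8 = 3599.0000 / 8 = 449.8750
CL = X̄̄ = 449.8750

449.875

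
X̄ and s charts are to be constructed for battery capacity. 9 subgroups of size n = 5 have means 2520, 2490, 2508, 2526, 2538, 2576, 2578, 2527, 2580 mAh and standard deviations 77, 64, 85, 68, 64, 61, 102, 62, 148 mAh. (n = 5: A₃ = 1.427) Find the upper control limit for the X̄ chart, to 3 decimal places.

X̄̄ = (2520 + 2490 + 2508 + 2526 + 2538 + 2576 + 2578 + 2527 + 2580) / 9 = 2538.1111
s̄ = (77 + 64 + 85 + 68 + 64 + 61 + 102 + 62 + 148) / 9 = 81.2222
UCL = X̄̄ + A₃·s̄ = 2538.1111 + 1.427 × 81.2222 = 2654.0152

2654.015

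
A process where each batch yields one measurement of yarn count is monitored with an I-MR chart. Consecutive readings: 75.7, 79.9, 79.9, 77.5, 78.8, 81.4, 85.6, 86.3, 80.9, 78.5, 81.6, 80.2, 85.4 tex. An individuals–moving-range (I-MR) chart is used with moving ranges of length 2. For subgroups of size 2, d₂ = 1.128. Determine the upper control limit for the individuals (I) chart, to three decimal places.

X̄ = (75.7 + 79.9 + 79.9 + 77.5 + 78.8 + 81.4 + 85.6 + 86.3 + 80.9 + 78.5 + 81.6 + 80.2 + 85.4) / 13 = 80.9000
Moving ranges: 4.2, 0.0, 2.4, 1.3, 2.6, 4.2, 0.7, 5.4, 2.4, 3.1, 1.4, 5.2; M̄R̄ = 32.9000 / 12 = 2.7417
UCL = X̄ + 3·M̄R̄/d₂ = 80.9000 + 3 × 2.7417 / 1.128 = 88.1917

88.192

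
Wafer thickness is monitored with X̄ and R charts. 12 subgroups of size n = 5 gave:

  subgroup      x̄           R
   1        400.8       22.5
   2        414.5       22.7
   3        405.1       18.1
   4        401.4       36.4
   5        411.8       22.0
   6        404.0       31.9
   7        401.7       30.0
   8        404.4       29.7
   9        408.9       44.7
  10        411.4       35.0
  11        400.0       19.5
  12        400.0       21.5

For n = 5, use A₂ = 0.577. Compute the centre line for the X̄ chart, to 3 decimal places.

405.333

X̄̄ = (400.8 + 414.5 + 405.1 + 401.4 + 411.8 + 404.0 + 401.7 + 404.4 + 408.9 + 411.4 + 400.0 + 400.0) / 12 = 4864.0000 / 12 = 405.3333
CL = X̄̄ = 405.3333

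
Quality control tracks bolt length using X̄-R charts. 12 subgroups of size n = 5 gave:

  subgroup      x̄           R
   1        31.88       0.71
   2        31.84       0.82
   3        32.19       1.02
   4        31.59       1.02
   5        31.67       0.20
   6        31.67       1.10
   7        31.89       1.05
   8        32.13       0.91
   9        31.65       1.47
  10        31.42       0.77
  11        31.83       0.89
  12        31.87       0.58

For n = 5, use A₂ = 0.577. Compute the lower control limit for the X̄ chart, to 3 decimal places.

31.296

X̄̄ = (31.88 + 31.84 + 32.19 + 31.59 + 31.67 + 31.67 + 31.89 + 32.13 + 31.65 + 31.42 + 31.83 + 31.87) / 12 = 381.6300 / 12 = 31.8025
R̄ = (0.71 + 0.82 + 1.02 + 1.02 + 0.20 + 1.10 + 1.05 + 0.91 + 1.47 + 0.77 + 0.89 + 0.58) / 12 = 10.5400 / 12 = 0.8783
LCL = X̄̄ − A₂·R̄ = 31.8025 − 0.577 × 0.8783 = 31.2957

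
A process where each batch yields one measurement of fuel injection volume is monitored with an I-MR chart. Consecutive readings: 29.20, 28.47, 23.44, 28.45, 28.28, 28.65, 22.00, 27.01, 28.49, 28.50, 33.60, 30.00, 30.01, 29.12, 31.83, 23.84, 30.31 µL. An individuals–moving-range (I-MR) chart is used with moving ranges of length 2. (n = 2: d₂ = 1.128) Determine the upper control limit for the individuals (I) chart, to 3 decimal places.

X̄ = (29.20 + 28.47 + 23.44 + 28.45 + 28.28 + 28.65 + 22.00 + 27.01 + 28.49 + 28.50 + 33.60 + 30.00 + 30.01 + 29.12 + 31.83 + 23.84 + 30.31) / 17 = 28.3059
Moving ranges: 0.73, 5.03, 5.01, 0.17, 0.37, 6.65, 5.01, 1.48, 0.01, 5.10, 3.60, 0.01, 0.89, 2.71, 7.99, 6.47; M̄R̄ = 51.2300 / 16 = 3.2019
UCL = X̄ + 3·M̄R̄/d₂ = 28.3059 + 3 × 3.2019 / 1.128 = 36.8215

36.822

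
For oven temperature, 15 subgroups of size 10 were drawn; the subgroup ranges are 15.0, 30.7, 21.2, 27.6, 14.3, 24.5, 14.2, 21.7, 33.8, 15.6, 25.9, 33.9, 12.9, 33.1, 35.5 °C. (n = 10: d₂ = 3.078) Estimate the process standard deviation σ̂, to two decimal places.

R̄ = (15.0 + 30.7 + 21.2 + 27.6 + 14.3 + 24.5 + 14.2 + 21.7 + 33.8 + 15.6 + 25.9 + 33.9 + 12.9 + 33.1 + 35.5) / 15 = 23.9933
σ̂ = R̄ / d₂ = 23.9933 / 3.078 = 7.7951

7.80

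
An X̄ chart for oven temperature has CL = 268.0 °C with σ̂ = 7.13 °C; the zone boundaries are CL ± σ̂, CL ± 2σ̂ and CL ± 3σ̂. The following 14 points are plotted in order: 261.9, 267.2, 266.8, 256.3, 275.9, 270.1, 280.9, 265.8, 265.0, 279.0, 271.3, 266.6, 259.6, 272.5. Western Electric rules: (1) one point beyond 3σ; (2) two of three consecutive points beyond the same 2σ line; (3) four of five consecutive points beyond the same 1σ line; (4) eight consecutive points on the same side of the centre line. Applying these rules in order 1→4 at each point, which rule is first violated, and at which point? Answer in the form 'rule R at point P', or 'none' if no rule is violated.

Zone of each point (C = within 1σ̂, B = 1σ̂–2σ̂, A = 2σ̂–3σ̂, * = beyond 3σ̂; sign = side of CL): 1:-C, 2:-C, 3:-C, 4:-B, 5:+B, 6:+C, 7:+B, 8:-C, 9:-C, 10:+B, 11:+C, 12:-C, 13:-B, 14:+C
No rule fires across all 14 points.

none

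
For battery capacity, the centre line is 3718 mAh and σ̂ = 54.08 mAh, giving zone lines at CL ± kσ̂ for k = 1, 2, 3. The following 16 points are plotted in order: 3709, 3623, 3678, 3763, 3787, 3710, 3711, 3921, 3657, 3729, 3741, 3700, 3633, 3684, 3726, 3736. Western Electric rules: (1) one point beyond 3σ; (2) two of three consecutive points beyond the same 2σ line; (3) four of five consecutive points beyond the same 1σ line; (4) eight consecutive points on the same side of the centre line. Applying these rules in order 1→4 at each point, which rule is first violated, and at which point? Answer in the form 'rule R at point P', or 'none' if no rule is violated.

Zone of each point (C = within 1σ̂, B = 1σ̂–2σ̂, A = 2σ̂–3σ̂, * = beyond 3σ̂; sign = side of CL): 1:-C, 2:-B, 3:-C, 4:+C, 5:+B, 6:-C, 7:-C, 8:+*, 9:-B, 10:+C, 11:+C, 12:-C, 13:-B, 14:-C, 15:+C, 16:+C
Rule 1 (one point beyond the 3σ limits) is satisfied at point 8.

rule 1 at point 8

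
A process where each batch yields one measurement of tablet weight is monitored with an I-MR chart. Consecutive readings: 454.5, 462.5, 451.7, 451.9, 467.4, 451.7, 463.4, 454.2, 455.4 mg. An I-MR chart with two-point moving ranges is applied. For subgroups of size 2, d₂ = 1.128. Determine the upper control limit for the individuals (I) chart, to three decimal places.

481.003

X̄ = (454.5 + 462.5 + 451.7 + 451.9 + 467.4 + 451.7 + 463.4 + 454.2 + 455.4) / 9 = 456.9667
Moving ranges: 8.0, 10.8, 0.2, 15.5, 15.7, 11.7, 9.2, 1.2; M̄R̄ = 72.3000 / 8 = 9.0375
UCL = X̄ + 3·M̄R̄/d₂ = 456.9667 + 3 × 9.0375 / 1.128 = 481.0026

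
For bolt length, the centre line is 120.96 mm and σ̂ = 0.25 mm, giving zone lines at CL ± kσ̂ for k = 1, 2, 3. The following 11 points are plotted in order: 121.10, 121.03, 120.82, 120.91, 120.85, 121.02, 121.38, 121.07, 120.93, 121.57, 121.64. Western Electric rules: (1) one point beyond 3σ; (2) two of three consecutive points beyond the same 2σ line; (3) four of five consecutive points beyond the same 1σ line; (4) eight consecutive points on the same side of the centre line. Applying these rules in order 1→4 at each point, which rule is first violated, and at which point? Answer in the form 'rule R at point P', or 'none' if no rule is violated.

Zone of each point (C = within 1σ̂, B = 1σ̂–2σ̂, A = 2σ̂–3σ̂, * = beyond 3σ̂; sign = side of CL): 1:+C, 2:+C, 3:-C, 4:-C, 5:-C, 6:+C, 7:+B, 8:+C, 9:-C, 10:+A, 11:+A
Rule 2 (two of three consecutive points beyond the same 2σ limit) is satisfied at point 11.

rule 2 at point 11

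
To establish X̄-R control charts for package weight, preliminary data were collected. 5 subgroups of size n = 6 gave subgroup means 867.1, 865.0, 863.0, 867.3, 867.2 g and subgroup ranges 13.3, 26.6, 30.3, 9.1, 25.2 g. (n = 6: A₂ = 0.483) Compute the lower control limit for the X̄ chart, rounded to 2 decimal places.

X̄̄ = (867.1 + 865.0 + 863.0 + 867.3 + 867.2) / 5 = 4329.6000 / 5 = 865.9200
R̄ = (13.3 + 26.6 + 30.3 + 9.1 + 25.2) / 5 = 104.5000 / 5 = 20.9000
LCL = X̄̄ − A₂·R̄ = 865.9200 − 0.483 × 20.9000 = 855.8253

855.83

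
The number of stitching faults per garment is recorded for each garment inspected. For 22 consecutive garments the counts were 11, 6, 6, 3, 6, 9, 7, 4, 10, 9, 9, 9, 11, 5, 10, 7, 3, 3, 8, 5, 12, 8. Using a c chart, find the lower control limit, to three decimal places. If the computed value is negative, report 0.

0.000

c̄ = (11 + 6 + 6 + 3 + 6 + 9 + 7 + 4 + 10 + 9 + 9 + 9 + 11 + 5 + 10 + 7 + 3 + 3 + 8 + 5 + 12 + 8) / 22 = 161 / 22 = 7.3182
LCL = c̄ − 3√c̄ = 7.3182 − 3 × 2.7052 = -0.7975 → 0 (cannot be negative)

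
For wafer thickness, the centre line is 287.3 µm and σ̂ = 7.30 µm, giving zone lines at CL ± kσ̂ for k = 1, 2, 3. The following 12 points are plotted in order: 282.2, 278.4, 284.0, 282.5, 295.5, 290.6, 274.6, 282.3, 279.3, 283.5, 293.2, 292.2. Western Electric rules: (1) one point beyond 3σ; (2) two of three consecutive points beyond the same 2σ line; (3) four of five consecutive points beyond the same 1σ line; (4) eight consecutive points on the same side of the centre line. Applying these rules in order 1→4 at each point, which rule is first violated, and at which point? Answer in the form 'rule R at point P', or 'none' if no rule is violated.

none

Zone of each point (C = within 1σ̂, B = 1σ̂–2σ̂, A = 2σ̂–3σ̂, * = beyond 3σ̂; sign = side of CL): 1:-C, 2:-B, 3:-C, 4:-C, 5:+B, 6:+C, 7:-B, 8:-C, 9:-B, 10:-C, 11:+C, 12:+C
No rule fires across all 12 points.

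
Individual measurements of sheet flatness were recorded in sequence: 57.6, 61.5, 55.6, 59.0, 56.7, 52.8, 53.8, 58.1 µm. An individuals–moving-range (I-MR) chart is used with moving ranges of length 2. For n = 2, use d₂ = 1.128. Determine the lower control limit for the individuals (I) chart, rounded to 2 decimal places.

47.50

X̄ = (57.6 + 61.5 + 55.6 + 59.0 + 56.7 + 52.8 + 53.8 + 58.1) / 8 = 56.8875
Moving ranges: 3.9, 5.9, 3.4, 2.3, 3.9, 1.0, 4.3; M̄R̄ = 24.7000 / 7 = 3.5286
LCL = X̄ − 3·M̄R̄/d₂ = 56.8875 − 3 × 3.5286 / 1.128 = 47.5030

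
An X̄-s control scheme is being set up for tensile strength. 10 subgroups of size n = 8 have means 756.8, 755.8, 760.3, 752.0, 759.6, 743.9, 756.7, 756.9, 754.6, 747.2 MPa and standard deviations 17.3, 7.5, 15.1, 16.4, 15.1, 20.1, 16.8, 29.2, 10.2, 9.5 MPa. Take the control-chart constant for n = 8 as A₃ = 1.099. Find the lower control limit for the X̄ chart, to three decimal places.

737.104

X̄̄ = (756.8 + 755.8 + 760.3 + 752.0 + 759.6 + 743.9 + 756.7 + 756.9 + 754.6 + 747.2) / 10 = 754.3800
s̄ = (17.3 + 7.5 + 15.1 + 16.4 + 15.1 + 20.1 + 16.8 + 29.2 + 10.2 + 9.5) / 10 = 15.7200
LCL = X̄̄ − A₃·s̄ = 754.3800 − 1.099 × 15.7200 = 737.1037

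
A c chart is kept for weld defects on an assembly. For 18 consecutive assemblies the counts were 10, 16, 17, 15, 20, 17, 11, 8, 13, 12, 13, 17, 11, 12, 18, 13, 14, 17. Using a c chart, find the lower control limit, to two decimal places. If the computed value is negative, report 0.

c̄ = (10 + 16 + 17 + 15 + 20 + 17 + 11 + 8 + 13 + 12 + 13 + 17 + 11 + 12 + 18 + 13 + 14 + 17) / 18 = 254 / 18 = 14.1111
LCL = c̄ − 3√c̄ = 14.1111 − 3 × 3.7565 = 2.8417

2.84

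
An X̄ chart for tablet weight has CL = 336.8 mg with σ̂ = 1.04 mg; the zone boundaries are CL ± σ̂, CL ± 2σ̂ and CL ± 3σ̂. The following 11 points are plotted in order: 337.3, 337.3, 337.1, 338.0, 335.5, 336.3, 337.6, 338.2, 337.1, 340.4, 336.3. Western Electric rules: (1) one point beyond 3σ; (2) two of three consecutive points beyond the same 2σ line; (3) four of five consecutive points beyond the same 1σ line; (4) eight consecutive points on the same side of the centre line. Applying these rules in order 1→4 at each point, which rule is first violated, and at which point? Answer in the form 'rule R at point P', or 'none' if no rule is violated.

rule 1 at point 10

Zone of each point (C = within 1σ̂, B = 1σ̂–2σ̂, A = 2σ̂–3σ̂, * = beyond 3σ̂; sign = side of CL): 1:+C, 2:+C, 3:+C, 4:+B, 5:-B, 6:-C, 7:+C, 8:+B, 9:+C, 10:+*, 11:-C
Rule 1 (one point beyond the 3σ limits) is satisfied at point 10.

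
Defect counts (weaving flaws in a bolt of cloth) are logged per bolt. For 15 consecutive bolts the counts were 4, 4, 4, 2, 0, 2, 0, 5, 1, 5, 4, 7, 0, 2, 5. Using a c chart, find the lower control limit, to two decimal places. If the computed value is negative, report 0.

c̄ = (4 + 4 + 4 + 2 + 0 + 2 + 0 + 5 + 1 + 5 + 4 + 7 + 0 + 2 + 5) / 15 = 45 / 15 = 3.0000
LCL = c̄ − 3√c̄ = 3.0000 − 3 × 1.7321 = -2.1962 → 0 (cannot be negative)

0.00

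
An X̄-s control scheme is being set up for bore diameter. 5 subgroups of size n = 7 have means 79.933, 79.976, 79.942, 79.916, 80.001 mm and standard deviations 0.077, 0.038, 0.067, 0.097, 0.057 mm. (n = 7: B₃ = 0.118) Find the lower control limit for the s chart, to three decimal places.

0.008

s̄ = (0.077 + 0.038 + 0.067 + 0.097 + 0.057) / 5 = 0.0672
LCL_s = B₃·s̄ = 0.118 × 0.0672 = 0.0079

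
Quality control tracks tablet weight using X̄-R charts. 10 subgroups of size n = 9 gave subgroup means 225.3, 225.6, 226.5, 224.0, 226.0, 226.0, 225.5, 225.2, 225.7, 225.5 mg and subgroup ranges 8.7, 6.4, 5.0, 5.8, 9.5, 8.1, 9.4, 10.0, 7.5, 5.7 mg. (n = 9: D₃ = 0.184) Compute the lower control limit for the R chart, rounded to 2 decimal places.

R̄ = (8.7 + 6.4 + 5.0 + 5.8 + 9.5 + 8.1 + 9.4 + 10.0 + 7.5 + 5.7) / 10 = 76.1000 / 10 = 7.6100
LCL_R = D₃·R̄ = 0.184 × 7.6100 = 1.4002

1.40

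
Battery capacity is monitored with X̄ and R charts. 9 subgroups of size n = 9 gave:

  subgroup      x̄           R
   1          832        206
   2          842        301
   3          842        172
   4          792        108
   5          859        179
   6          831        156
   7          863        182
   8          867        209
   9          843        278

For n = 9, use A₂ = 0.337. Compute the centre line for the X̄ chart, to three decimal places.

X̄̄ = (832 + 842 + 842 + 792 + 859 + 831 + 863 + 867 + 843) / 9 = 7571.0000 / 9 = 841.2222
CL = X̄̄ = 841.2222

841.222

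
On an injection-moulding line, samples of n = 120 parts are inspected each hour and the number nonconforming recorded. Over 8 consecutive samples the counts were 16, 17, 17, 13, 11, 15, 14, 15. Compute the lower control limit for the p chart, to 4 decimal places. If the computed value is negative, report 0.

0.0330

p̄ = Σdᵢ / (k·n) = 118 / (8 × 120) = 0.12292
LCL = p̄ − 3·√(p̄(1−p̄)/n) = 0.12292 − 3 × 0.02997 = 0.03300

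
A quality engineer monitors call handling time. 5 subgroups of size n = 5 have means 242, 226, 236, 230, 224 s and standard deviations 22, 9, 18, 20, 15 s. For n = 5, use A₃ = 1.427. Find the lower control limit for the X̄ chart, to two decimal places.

X̄̄ = (242 + 226 + 236 + 230 + 224) / 5 = 231.6000
s̄ = (22 + 9 + 18 + 20 + 15) / 5 = 16.8000
LCL = X̄̄ − A₃·s̄ = 231.6000 − 1.427 × 16.8000 = 207.6264

207.63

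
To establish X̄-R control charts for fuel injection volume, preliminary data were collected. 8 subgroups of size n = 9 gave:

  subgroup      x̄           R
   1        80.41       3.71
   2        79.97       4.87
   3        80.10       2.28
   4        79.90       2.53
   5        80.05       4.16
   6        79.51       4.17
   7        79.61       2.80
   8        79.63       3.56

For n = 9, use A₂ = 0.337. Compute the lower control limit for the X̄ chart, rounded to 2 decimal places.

78.71

X̄̄ = (80.41 + 79.97 + 80.10 + 79.90 + 80.05 + 79.51 + 79.61 + 79.63) / 8 = 639.1800 / 8 = 79.8975
R̄ = (3.71 + 4.87 + 2.28 + 2.53 + 4.16 + 4.17 + 2.80 + 3.56) / 8 = 28.0800 / 8 = 3.5100
LCL = X̄̄ − A₂·R̄ = 79.8975 − 0.337 × 3.5100 = 78.7146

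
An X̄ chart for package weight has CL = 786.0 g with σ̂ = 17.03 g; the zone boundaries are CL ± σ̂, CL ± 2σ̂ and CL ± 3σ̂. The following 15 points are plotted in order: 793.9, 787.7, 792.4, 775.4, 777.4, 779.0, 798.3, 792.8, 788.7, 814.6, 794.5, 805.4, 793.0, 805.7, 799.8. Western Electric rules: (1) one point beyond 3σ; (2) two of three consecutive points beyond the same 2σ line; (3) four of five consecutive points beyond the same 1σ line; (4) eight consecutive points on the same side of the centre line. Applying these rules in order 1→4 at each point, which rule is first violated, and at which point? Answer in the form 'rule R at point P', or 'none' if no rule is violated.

rule 4 at point 14

Zone of each point (C = within 1σ̂, B = 1σ̂–2σ̂, A = 2σ̂–3σ̂, * = beyond 3σ̂; sign = side of CL): 1:+C, 2:+C, 3:+C, 4:-C, 5:-C, 6:-C, 7:+C, 8:+C, 9:+C, 10:+B, 11:+C, 12:+B, 13:+C, 14:+B, 15:+C
Rule 4 (eight consecutive points on the same side of the centre line) is satisfied at point 14.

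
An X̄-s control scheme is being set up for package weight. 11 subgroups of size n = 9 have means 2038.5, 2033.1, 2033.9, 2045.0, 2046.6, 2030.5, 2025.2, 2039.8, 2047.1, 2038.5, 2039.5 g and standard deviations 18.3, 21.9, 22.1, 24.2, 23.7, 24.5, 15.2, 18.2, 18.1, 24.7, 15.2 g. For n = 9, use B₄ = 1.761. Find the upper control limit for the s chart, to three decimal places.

s̄ = (18.3 + 21.9 + 22.1 + 24.2 + 23.7 + 24.5 + 15.2 + 18.2 + 18.1 + 24.7 + 15.2) / 11 = 20.5545
UCL_s = B₄·s̄ = 1.761 × 20.5545 = 36.1966

36.197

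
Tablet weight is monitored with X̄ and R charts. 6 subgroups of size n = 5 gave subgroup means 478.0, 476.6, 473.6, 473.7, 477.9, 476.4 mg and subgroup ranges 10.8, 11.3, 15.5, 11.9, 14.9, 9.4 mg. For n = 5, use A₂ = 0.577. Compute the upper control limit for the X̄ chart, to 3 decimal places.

483.130

X̄̄ = (478.0 + 476.6 + 473.6 + 473.7 + 477.9 + 476.4) / 6 = 2856.2000 / 6 = 476.0333
R̄ = (10.8 + 11.3 + 15.5 + 11.9 + 14.9 + 9.4) / 6 = 73.8000 / 6 = 12.3000
UCL = X̄̄ + A₂·R̄ = 476.0333 + 0.577 × 12.3000 = 483.1304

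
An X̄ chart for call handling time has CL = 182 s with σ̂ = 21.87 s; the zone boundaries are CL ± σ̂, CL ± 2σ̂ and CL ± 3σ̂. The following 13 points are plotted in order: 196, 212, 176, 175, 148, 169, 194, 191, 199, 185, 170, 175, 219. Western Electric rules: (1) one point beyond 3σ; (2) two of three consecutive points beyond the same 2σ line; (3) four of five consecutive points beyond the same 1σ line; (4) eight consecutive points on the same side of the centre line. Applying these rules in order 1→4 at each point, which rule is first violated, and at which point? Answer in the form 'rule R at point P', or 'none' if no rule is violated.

Zone of each point (C = within 1σ̂, B = 1σ̂–2σ̂, A = 2σ̂–3σ̂, * = beyond 3σ̂; sign = side of CL): 1:+C, 2:+B, 3:-C, 4:-C, 5:-B, 6:-C, 7:+C, 8:+C, 9:+C, 10:+C, 11:-C, 12:-C, 13:+B
No rule fires across all 13 points.

none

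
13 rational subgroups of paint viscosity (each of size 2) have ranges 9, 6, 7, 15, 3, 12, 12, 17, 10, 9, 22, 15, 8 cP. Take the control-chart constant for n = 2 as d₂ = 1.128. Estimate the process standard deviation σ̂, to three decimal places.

R̄ = (9 + 6 + 7 + 15 + 3 + 12 + 12 + 17 + 10 + 9 + 22 + 15 + 8) / 13 = 11.1538
σ̂ = R̄ / d₂ = 11.1538 / 1.128 = 9.8882

9.888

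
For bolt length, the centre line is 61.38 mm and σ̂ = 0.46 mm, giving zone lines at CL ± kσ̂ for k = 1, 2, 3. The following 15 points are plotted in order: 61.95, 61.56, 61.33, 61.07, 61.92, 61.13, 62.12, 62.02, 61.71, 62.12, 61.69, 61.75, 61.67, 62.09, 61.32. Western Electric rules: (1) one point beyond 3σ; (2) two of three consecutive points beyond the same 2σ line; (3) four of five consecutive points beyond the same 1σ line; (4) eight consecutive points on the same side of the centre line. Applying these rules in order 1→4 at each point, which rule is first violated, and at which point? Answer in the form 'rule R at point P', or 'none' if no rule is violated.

Zone of each point (C = within 1σ̂, B = 1σ̂–2σ̂, A = 2σ̂–3σ̂, * = beyond 3σ̂; sign = side of CL): 1:+B, 2:+C, 3:-C, 4:-C, 5:+B, 6:-C, 7:+B, 8:+B, 9:+C, 10:+B, 11:+C, 12:+C, 13:+C, 14:+B, 15:-C
Rule 4 (eight consecutive points on the same side of the centre line) is satisfied at point 14.

rule 4 at point 14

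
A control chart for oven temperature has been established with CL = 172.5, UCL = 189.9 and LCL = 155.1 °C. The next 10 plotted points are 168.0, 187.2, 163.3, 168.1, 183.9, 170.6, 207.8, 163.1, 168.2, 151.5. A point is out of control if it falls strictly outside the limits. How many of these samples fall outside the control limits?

Compare each point to [155.1, 189.9]: sample 7 = 207.8 > UCL; sample 10 = 151.5 < LCL.

2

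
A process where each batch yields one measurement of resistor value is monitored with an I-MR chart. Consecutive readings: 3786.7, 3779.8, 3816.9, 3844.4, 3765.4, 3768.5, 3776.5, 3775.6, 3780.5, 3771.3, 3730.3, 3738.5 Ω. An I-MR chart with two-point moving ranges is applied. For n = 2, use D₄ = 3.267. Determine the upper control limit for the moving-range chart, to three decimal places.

Moving ranges: 6.9, 37.1, 27.5, 79.0, 3.1, 8.0, 0.9, 4.9, 9.2, 41.0, 8.2; M̄R̄ = 225.8000 / 11 = 20.5273
UCL_MR = D₄·M̄R̄ = 3.267 × 20.5273 = 67.0626

67.063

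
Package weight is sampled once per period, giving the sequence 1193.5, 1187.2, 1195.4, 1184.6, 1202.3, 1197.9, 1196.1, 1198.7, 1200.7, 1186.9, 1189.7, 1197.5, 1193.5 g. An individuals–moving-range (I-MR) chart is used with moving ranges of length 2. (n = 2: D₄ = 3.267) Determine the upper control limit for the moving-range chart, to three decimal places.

22.379

Moving ranges: 6.3, 8.2, 10.8, 17.7, 4.4, 1.8, 2.6, 2.0, 13.8, 2.8, 7.8, 4.0; M̄R̄ = 82.2000 / 12 = 6.8500
UCL_MR = D₄·M̄R̄ = 3.267 × 6.8500 = 22.3789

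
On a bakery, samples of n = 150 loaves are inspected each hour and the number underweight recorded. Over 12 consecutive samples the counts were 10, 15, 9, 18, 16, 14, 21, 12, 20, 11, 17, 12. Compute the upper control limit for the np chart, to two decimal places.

p̄ = Σdᵢ / (k·n) = 175 / (12 × 150) = 0.09722
UCL = np̄ + 3·√(np̄(1−p̄)) = 14.5833 + 3 × √(14.5833×0.90278) = 14.5833 + 3 × 3.6284 = 25.4686

25.47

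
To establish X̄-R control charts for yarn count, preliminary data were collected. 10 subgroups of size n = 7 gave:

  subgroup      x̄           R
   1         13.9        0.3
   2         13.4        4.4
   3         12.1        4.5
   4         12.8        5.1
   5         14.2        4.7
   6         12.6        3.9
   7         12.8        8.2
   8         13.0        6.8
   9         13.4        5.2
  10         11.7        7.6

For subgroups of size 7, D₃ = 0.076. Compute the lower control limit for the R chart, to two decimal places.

0.39

R̄ = (0.3 + 4.4 + 4.5 + 5.1 + 4.7 + 3.9 + 8.2 + 6.8 + 5.2 + 7.6) / 10 = 50.7000 / 10 = 5.0700
LCL_R = D₃·R̄ = 0.076 × 5.0700 = 0.3853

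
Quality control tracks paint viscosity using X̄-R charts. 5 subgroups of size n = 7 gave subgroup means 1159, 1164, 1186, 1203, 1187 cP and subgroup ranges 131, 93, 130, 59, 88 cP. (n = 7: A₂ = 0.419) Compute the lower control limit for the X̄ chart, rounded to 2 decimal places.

X̄̄ = (1159 + 1164 + 1186 + 1203 + 1187) / 5 = 5899.0000 / 5 = 1179.8000
R̄ = (131 + 93 + 130 + 59 + 88) / 5 = 501.0000 / 5 = 100.2000
LCL = X̄̄ − A₂·R̄ = 1179.8000 − 0.419 × 100.2000 = 1137.8162

1137.82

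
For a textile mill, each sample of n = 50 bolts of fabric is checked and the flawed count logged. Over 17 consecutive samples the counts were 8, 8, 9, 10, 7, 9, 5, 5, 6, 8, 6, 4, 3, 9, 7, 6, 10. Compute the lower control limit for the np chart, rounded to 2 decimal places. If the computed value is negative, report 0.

p̄ = Σdᵢ / (k·n) = 120 / (17 × 50) = 0.14118
LCL = np̄ − 3·√(np̄(1−p̄)) = 7.0588 − 3 × 2.4622 = -0.3277 → 0 (negative, so LCL = 0)

0.00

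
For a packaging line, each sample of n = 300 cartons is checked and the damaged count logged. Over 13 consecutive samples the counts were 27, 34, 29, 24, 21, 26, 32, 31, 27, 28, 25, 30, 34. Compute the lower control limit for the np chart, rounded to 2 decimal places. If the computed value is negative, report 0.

p̄ = Σdᵢ / (k·n) = 368 / (13 × 300) = 0.09436
LCL = np̄ − 3·√(np̄(1−p̄)) = 28.3077 − 3 × 5.0633 = 13.1179

13.12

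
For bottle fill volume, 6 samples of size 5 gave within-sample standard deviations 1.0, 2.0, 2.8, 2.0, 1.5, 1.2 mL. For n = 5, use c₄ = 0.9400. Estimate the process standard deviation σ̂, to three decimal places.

s̄ = (1.0 + 2.0 + 2.8 + 2.0 + 1.5 + 1.2) / 6 = 1.7500
σ̂ = s̄ / c₄ = 1.7500 / 0.9400 = 1.8617

1.862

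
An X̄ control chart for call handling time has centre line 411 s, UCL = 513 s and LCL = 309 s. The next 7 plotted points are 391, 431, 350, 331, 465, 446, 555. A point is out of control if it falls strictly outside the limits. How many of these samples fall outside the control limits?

1

Compare each point to [309, 513]: sample 7 = 555 > UCL.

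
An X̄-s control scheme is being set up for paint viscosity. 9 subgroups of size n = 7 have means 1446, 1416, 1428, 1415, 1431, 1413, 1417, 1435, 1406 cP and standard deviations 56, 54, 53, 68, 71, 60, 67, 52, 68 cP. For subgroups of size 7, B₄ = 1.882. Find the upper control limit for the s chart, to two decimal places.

114.80

s̄ = (56 + 54 + 53 + 68 + 71 + 60 + 67 + 52 + 68) / 9 = 61.0000
UCL_s = B₄·s̄ = 1.882 × 61.0000 = 114.8020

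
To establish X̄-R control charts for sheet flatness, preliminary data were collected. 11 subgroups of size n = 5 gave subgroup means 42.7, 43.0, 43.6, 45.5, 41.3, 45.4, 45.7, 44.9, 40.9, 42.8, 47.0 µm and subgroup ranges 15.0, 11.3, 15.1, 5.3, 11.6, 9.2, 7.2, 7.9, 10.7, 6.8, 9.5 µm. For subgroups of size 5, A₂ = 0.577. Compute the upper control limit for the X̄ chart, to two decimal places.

X̄̄ = (42.7 + 43.0 + 43.6 + 45.5 + 41.3 + 45.4 + 45.7 + 44.9 + 40.9 + 42.8 + 47.0) / 11 = 482.8000 / 11 = 43.8909
R̄ = (15.0 + 11.3 + 15.1 + 5.3 + 11.6 + 9.2 + 7.2 + 7.9 + 10.7 + 6.8 + 9.5) / 11 = 109.6000 / 11 = 9.9636
UCL = X̄̄ + A₂·R̄ = 43.8909 + 0.577 × 9.9636 = 49.6399

49.64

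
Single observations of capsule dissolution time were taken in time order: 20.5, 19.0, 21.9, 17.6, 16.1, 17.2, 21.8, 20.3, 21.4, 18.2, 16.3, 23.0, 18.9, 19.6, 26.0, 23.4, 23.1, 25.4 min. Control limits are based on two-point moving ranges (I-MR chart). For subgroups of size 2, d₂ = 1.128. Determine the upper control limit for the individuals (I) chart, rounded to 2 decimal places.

X̄ = (20.5 + 19.0 + 21.9 + 17.6 + 16.1 + 17.2 + 21.8 + 20.3 + 21.4 + 18.2 + 16.3 + 23.0 + 18.9 + 19.6 + 26.0 + 23.4 + 23.1 + 25.4) / 18 = 20.5389
Moving ranges: 1.5, 2.9, 4.3, 1.5, 1.1, 4.6, 1.5, 1.1, 3.2, 1.9, 6.7, 4.1, 0.7, 6.4, 2.6, 0.3, 2.3; M̄R̄ = 46.7000 / 17 = 2.7471
UCL = X̄ + 3·M̄R̄/d₂ = 20.5389 + 3 × 2.7471 / 1.128 = 27.8449

27.84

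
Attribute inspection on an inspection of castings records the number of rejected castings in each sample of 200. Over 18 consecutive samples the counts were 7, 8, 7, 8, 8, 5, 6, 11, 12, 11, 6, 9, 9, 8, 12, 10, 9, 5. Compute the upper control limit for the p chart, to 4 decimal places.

0.0845

p̄ = Σdᵢ / (k·n) = 151 / (18 × 200) = 0.04194
UCL = p̄ + 3·√(p̄(1−p̄)/n) = 0.04194 + 3 × √(0.04194×0.95806/200) = 0.04194 + 3 × 0.01417 = 0.08447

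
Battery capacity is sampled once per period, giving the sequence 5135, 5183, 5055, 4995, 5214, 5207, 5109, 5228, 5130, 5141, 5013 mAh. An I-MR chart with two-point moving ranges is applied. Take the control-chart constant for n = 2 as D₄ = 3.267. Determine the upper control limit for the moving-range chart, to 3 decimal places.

299.257

Moving ranges: 48, 128, 60, 219, 7, 98, 119, 98, 11, 128; M̄R̄ = 916.0000 / 10 = 91.6000
UCL_MR = D₄·M̄R̄ = 3.267 × 91.6000 = 299.2572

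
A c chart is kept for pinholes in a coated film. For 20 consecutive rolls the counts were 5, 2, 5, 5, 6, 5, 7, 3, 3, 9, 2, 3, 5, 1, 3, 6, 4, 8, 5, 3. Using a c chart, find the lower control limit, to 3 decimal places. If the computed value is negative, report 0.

c̄ = (5 + 2 + 5 + 5 + 6 + 5 + 7 + 3 + 3 + 9 + 2 + 3 + 5 + 1 + 3 + 6 + 4 + 8 + 5 + 3) / 20 = 90 / 20 = 4.5000
LCL = c̄ − 3√c̄ = 4.5000 − 3 × 2.1213 = -1.8640 → 0 (cannot be negative)

0.000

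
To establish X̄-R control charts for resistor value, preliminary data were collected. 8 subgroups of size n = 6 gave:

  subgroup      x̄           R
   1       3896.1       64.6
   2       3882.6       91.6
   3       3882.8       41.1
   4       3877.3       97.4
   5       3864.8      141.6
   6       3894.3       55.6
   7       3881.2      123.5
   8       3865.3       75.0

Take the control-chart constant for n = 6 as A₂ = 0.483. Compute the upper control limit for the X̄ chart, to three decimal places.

3922.233

X̄̄ = (3896.1 + 3882.6 + 3882.8 + 3877.3 + 3864.8 + 3894.3 + 3881.2 + 3865.3) / 8 = 31044.4000 / 8 = 3880.5500
R̄ = (64.6 + 91.6 + 41.1 + 97.4 + 141.6 + 55.6 + 123.5 + 75.0) / 8 = 690.4000 / 8 = 86.3000
UCL = X̄̄ + A₂·R̄ = 3880.5500 + 0.483 × 86.3000 = 3922.2329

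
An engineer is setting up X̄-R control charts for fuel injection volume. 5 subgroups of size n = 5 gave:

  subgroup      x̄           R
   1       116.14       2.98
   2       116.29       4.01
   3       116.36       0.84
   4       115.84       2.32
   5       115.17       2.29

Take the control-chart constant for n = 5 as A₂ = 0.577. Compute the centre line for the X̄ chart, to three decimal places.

X̄̄ = (116.14 + 116.29 + 116.36 + 115.84 + 115.17) / 5 = 579.8000 / 5 = 115.9600
CL = X̄̄ = 115.9600

115.960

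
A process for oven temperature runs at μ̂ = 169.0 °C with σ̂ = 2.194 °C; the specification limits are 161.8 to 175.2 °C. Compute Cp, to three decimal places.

Cp = (USL − LSL) / (6σ̂) = (175.2 − 161.8) / (6 × 2.194) = 13.4000 / 13.1640 = 1.0179

1.018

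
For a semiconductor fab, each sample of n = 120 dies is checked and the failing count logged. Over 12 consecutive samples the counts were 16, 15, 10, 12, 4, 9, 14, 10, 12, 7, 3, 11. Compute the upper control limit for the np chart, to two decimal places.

p̄ = Σdᵢ / (k·n) = 123 / (12 × 120) = 0.08542
UCL = np̄ + 3·√(np̄(1−p̄)) = 10.2500 + 3 × √(10.2500×0.91458) = 10.2500 + 3 × 3.0618 = 19.4353

19.44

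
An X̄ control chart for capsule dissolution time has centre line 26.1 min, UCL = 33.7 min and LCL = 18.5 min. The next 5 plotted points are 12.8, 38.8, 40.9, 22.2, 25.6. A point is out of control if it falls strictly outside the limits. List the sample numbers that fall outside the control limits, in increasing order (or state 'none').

Compare each point to [18.5, 33.7]: sample 1 = 12.8 < LCL; sample 2 = 38.8 > UCL; sample 3 = 40.9 > UCL.

1, 2, 3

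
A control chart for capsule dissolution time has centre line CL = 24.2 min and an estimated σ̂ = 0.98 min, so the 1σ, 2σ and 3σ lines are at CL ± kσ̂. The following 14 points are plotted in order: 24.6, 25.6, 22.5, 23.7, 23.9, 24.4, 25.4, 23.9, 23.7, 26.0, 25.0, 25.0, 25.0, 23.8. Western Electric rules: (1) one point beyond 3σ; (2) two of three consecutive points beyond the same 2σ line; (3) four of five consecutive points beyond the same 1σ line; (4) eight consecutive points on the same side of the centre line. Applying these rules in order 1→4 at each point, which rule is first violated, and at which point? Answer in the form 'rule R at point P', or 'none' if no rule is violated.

Zone of each point (C = within 1σ̂, B = 1σ̂–2σ̂, A = 2σ̂–3σ̂, * = beyond 3σ̂; sign = side of CL): 1:+C, 2:+B, 3:-B, 4:-C, 5:-C, 6:+C, 7:+B, 8:-C, 9:-C, 10:+B, 11:+C, 12:+C, 13:+C, 14:-C
No rule fires across all 14 points.

none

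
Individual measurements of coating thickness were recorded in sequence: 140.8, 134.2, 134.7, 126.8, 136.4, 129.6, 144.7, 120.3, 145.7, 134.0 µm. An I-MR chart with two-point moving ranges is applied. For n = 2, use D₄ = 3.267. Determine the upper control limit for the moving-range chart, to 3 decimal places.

Moving ranges: 6.6, 0.5, 7.9, 9.6, 6.8, 15.1, 24.4, 25.4, 11.7; M̄R̄ = 108.0000 / 9 = 12.0000
UCL_MR = D₄·M̄R̄ = 3.267 × 12.0000 = 39.2040

39.204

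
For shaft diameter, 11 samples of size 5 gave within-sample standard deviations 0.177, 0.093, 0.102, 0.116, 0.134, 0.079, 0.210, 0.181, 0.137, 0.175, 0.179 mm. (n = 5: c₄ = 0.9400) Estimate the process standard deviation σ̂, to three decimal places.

s̄ = (0.177 + 0.093 + 0.102 + 0.116 + 0.134 + 0.079 + 0.210 + 0.181 + 0.137 + 0.175 + 0.179) / 11 = 0.1439
σ̂ = s̄ / c₄ = 0.1439 / 0.9400 = 0.1531

0.153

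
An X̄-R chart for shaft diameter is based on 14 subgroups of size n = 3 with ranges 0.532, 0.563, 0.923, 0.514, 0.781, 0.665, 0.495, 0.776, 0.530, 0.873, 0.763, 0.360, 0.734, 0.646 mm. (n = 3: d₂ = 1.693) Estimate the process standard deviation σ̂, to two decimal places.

0.39

R̄ = (0.532 + 0.563 + 0.923 + 0.514 + 0.781 + 0.665 + 0.495 + 0.776 + 0.530 + 0.873 + 0.763 + 0.360 + 0.734 + 0.646) / 14 = 0.6539
σ̂ = R̄ / d₂ = 0.6539 / 1.693 = 0.3863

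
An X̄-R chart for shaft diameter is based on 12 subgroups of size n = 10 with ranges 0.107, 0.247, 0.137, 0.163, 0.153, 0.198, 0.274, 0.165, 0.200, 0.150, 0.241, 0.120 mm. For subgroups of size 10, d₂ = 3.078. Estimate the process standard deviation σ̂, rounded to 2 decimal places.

0.06

R̄ = (0.107 + 0.247 + 0.137 + 0.163 + 0.153 + 0.198 + 0.274 + 0.165 + 0.200 + 0.150 + 0.241 + 0.120) / 12 = 0.1796
σ̂ = R̄ / d₂ = 0.1796 / 3.078 = 0.0583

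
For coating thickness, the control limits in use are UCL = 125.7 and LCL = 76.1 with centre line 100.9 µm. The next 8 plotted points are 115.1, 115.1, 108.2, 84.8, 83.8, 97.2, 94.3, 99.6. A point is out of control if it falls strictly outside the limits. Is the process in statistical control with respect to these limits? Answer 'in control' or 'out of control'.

in control

All 8 points lie within [76.1, 125.7].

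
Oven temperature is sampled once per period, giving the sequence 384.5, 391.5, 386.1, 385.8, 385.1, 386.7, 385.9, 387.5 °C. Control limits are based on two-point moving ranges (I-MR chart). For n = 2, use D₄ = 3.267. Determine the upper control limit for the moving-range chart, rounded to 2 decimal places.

Moving ranges: 7.0, 5.4, 0.3, 0.7, 1.6, 0.8, 1.6; M̄R̄ = 17.4000 / 7 = 2.4857
UCL_MR = D₄·M̄R̄ = 3.267 × 2.4857 = 8.1208

8.12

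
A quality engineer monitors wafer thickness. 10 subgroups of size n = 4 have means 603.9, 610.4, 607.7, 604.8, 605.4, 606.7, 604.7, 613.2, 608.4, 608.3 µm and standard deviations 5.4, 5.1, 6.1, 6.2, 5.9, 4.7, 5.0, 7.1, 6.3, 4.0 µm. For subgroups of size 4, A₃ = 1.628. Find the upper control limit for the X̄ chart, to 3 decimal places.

X̄̄ = (603.9 + 610.4 + 607.7 + 604.8 + 605.4 + 606.7 + 604.7 + 613.2 + 608.4 + 608.3) / 10 = 607.3500
s̄ = (5.4 + 5.1 + 6.1 + 6.2 + 5.9 + 4.7 + 5.0 + 7.1 + 6.3 + 4.0) / 10 = 5.5800
UCL = X̄̄ + A₃·s̄ = 607.3500 + 1.628 × 5.5800 = 616.4342

616.434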